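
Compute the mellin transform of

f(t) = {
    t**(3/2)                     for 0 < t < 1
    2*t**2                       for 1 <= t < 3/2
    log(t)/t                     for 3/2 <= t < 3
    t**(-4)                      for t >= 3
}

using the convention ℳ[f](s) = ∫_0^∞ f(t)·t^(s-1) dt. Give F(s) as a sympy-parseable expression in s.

treat the 4 regions marked off by 1, 3/2, 3 separately and sum
segment [0, 1) carries t**(3/2); integrate it
∫ 2*t**2·t^(s-1) over [1, 3/2)
segment [3/2, 3) carries log(t)/t; integrate it
piece [3, ∞): integrate t**(-4) against the kernel

(324*2**s*(s - 4)*(s + 2)*(s**2 - 2*s + 1) - 324*2**s*(s - 4)*(2*s + 3)*(s**2 - 2*s + 1) - 108*3**s*s*(s - 4)*(s + 2)*(2*s + 3)*log(3) + 108*3**s*s*(s - 4)*(s + 2)*(2*s + 3)*log(2) - 108*3**s*(s - 4)*(s + 2)*(2*s + 3)*log(2) + 108*3**s*(s - 4)*(s + 2)*(2*s + 3) + 108*3**s*(s - 4)*(s + 2)*(2*s + 3)*log(3) + 729*3**s*(s - 4)*(2*s + 3)*(s**2 - 2*s + 1) + 54*6**s*s*(s - 4)*(s + 2)*(2*s + 3)*log(3) - 54*6**s*(s - 4)*(s + 2)*(2*s + 3)*log(3) - 54*6**s*(s - 4)*(s + 2)*(2*s + 3) - 2*6**s*(s + 2)*(2*s + 3)*(s**2 - 2*s + 1))/(162*2**s*(s - 4)*(s + 2)*(2*s + 3)*(s**2 - 2*s + 1))
  -3/2 < Re(s) < 4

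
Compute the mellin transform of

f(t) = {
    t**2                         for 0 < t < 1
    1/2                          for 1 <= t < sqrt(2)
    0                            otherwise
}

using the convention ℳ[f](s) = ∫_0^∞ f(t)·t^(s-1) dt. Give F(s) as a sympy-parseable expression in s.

back out the power substitution: t on [0, 1); 1/2 on [1, 2)
along the cuts 1, ℳ[f](s) splits into 2 integrals
between 0 and 1 the integrand is t**2·t^(s-1)
the [1, sqrt(2)) slice contributes ∫ 1/2·t^(s-1) dt

(2**(s/2)*(s + 2) + s - 2)/(2*s*(s + 2))
  Re(s) > -2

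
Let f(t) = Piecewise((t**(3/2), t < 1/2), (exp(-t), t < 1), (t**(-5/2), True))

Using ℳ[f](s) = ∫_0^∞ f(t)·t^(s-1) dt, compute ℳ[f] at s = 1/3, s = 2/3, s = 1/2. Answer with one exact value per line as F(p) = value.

F(1/3) = -uppergamma(1/3, 1) + 3*2**(1/6)/22 + 6/13 + uppergamma(1/3, 1/2)
F(2/3) = -uppergamma(2/3, 1) + 3*2**(5/6)/52 + 6/11 + uppergamma(2/3, 1/2)
F(1/2) = -sqrt(pi)*erfc(1) + sqrt(pi)*erfc(sqrt(2)/2) + 5/8

treat the 3 regions marked off by 1/2, 1 separately and sum
[0, 1/2) adds the kernel integral of t**(3/2)
the [1/2, 1) slice contributes ∫ exp(-t)·t^(s-1) dt
∫ over [1, ∞) of t**(-5/2)·t^(s-1) joins the sum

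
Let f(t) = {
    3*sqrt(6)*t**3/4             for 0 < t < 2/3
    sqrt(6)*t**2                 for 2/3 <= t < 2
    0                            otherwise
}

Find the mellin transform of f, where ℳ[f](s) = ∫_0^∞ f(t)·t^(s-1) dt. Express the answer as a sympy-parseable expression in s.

reversing the shared t-power: 3*sqrt(6)*t**(5/2)/4 on [0, 2/3); sqrt(6)*t**(3/2) on [2/3, 2)
undo the shared t-power: 3*sqrt(6)*t**(3/2)/4 on [0, 2/3); sqrt(6)*sqrt(t) on [2/3, 2)
back out the common scale on t: t**(3/2) on [0, 1); 2*sqrt(t) on [1, 3)
breakpoints 2/3: one integral from each of the 2 segments
for t in [0, 2/3): the term is ∫ 3*sqrt(6)*t**3/4·t^(s-1)
on [2/3, 2) integrate f = sqrt(6)*t**2 against the kernel

(2/3)**(s + 3/2)*(3**(s + 2)*(2*s + 6) - s - 4)/((s + 2)*(s + 3))
  Re(s) > -3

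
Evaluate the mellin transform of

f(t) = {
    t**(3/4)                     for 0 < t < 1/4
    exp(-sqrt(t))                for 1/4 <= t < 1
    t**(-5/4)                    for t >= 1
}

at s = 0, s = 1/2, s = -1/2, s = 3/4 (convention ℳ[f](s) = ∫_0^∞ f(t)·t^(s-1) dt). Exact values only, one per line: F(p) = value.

F(0) = 2*Ei(-1) + sqrt(2)/3 + 4/5 - 2*Ei(-1/2)
F(1/2) = -2*exp(-1) + sqrt(2)/10 + 2*exp(-1/2) + 4/3
F(-1/2) = -2*expint(2, 1) + 4/7 + 4*expint(2, 1/2) + 2*sqrt(2)
F(3/4) = -2*exp(-1) - sqrt(pi)*erfc(1) + sqrt(pi)*erfc(sqrt(2)/2) + sqrt(2)*exp(-1/2) + 25/12

remove the power substitution first: t**(3/2) on [0, 1/2); exp(-t) on [1/2, 1); t**(-5/2) on [1, ∞)
breakpoints 1/4, 1: one integral from each of the 3 segments
the [0, 1/4) slice contributes ∫ t**(3/4)·t^(s-1) dt
[1/4, 1) adds the kernel integral of exp(-sqrt(t))
for t in [1, ∞): the term is ∫ t**(-5/4)·t^(s-1)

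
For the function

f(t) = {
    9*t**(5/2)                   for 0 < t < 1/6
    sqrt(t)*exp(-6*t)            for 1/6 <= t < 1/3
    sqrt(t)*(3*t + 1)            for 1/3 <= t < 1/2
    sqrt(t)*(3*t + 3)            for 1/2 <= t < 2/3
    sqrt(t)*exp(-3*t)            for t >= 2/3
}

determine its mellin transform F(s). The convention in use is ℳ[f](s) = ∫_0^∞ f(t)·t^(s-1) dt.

the shared t-power comes off first: 9*t**2 on [0, 1/6); exp(-6*t) on [1/6, 1/3); 3*t + 1 on [1/3, 1/2); …
strip the common scale on t: t**2 on [0, 1/2); exp(-2*t) on [1/2, 1); t + 1 on [1, 3/2); …
slice at 1/6, 1/3, 1/2, 2/3, transform all 5 pieces, and sum them
∫ over [0, 1/6) of 9*t**(5/2)·t^(s-1) joins the sum
segment [1/6, 1/3) carries sqrt(t)*exp(-6*t); integrate it
∫ over [1/3, 1/2) of sqrt(t)*(3*t + 1)·t^(s-1) joins the sum
for t in [1/2, 2/3): the term is ∫ sqrt(t)*(3*t + 3)·t^(s-1)
segment 2/3 to ∞ holds sqrt(t)*exp(-3*t); add its integral

6**(1/2 - s)*(40*2**(2*s)*(2*s + 1)*(2*s + 5) + 48*2**(2*s)*(2*s + 5) + 2*2**(s + 1/2)*(2*s + 1)*(2*s + 3)*(2*s + 5)*uppergamma(s + 1/2, 2) - 8*2**(s + 1/2)*(2*s + 1)*(2*s + 5) - 8*2**(s + 1/2)*(2*s + 5) - 8*3**(s + 1/2)*(2*s + 1)*(2*s + 5) - 16*3**(s + 1/2)*(2*s + 5) + 2*(2*s + 1)*(2*s + 3)*(2*s + 5)*uppergamma(s + 1/2, 1) - 2*(2*s + 1)*(2*s + 3)*(2*s + 5)*uppergamma(s + 1/2, 2) + (2*s + 1)*(2*s + 3))/(12*(2*s + 1)*(2*s + 3)*(2*s + 5))
  Re(s) > -5/2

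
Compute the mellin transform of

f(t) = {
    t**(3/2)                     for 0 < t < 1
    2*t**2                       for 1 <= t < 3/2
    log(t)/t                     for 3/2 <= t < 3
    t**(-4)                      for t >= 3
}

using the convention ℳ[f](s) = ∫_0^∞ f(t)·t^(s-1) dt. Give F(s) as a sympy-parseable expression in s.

(324*2**s*(s - 4)*(s + 2)*(s**2 - 2*s + 1) - 324*2**s*(s - 4)*(2*s + 3)*(s**2 - 2*s + 1) - 108*3**s*s*(s - 4)*(s + 2)*(2*s + 3)*log(3) + 108*3**s*s*(s - 4)*(s + 2)*(2*s + 3)*log(2) - 108*3**s*(s - 4)*(s + 2)*(2*s + 3)*log(2) + 108*3**s*(s - 4)*(s + 2)*(2*s + 3) + 108*3**s*(s - 4)*(s + 2)*(2*s + 3)*log(3) + 729*3**s*(s - 4)*(2*s + 3)*(s**2 - 2*s + 1) + 54*6**s*s*(s - 4)*(s + 2)*(2*s + 3)*log(3) - 54*6**s*(s - 4)*(s + 2)*(2*s + 3)*log(3) - 54*6**s*(s - 4)*(s + 2)*(2*s + 3) - 2*6**s*(s + 2)*(2*s + 3)*(s**2 - 2*s + 1))/(162*2**s*(s - 4)*(s + 2)*(2*s + 3)*(s**2 - 2*s + 1))
  -3/2 < Re(s) < 4

decompose at 1, 3/2, 3; ℳ[f](s) sums the 4 pieces' integrals
∫ t**(3/2)·t^(s-1) over [0, 1)
piece [1, 3/2): integrate 2*t**2 against the kernel
segment [3/2, 3) carries log(t)/t; integrate it
∫ t**(-4)·t^(s-1) over [3, ∞)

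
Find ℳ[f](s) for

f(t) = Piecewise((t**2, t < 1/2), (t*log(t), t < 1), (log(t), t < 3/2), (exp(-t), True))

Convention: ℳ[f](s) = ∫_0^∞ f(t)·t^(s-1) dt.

decompose at 1/2, 1, 3/2; ℳ[f](s) sums the 4 pieces' integrals
piece [0, 1/2): integrate t**2 against the kernel
on [1/2, 1): add ∫ t*log(t)·t^(s-1) dt
piece [1, 3/2): integrate log(t) against the kernel
∫ exp(-t)·t^(s-1) over [3/2, ∞)

(4*2**s*s**2*(s + 2)*(s**2 + 2*s + 1)*uppergamma(s, 3/2) - 4*2**s*s**2*(s + 2) + 4*2**s*(s + 2)*(s**2 + 2*s + 1) + 3**s*s*(s + 2)*(-4*log(2) + 4*log(3))*(s**2 + 2*s + 1) - 4*3**s*(s + 2)*(s**2 + 2*s + 1) + s**3*(s + 2)*log(4) + s**2*(s + 2)*log(4) + 2*s**2*(s + 2) + s**2*(s**2 + 2*s + 1))/(4*2**s*s**2*(s + 2)*(s**2 + 2*s + 1))
  Re(s) > -2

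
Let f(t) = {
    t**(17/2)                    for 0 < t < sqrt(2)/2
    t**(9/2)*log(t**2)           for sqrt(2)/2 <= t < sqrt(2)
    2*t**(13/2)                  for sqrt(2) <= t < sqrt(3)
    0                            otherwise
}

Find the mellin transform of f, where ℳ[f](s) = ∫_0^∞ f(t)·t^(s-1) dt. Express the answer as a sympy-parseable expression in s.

2**(-s/2 - 13/4)*(64*2**(s + 1/2)*(2*s + 9)*(2*s + 13)*(2*s + 17)*log(2) + 2**(s + 17/2)*(-2*s - 17)*(2*s + 9)**2 - 2**(s + 17/2)*(2*s + 13)*(2*s + 17) + 6**(s/2 + 13/4)*(2*s + 9)**2*(8*s + 68) + (2*s + 9)**2*(2*s + 13) + 4*(2*s + 9)*(2*s + 13)*(2*s + 17)*log(2) + 16*(2*s + 13)*(2*s + 17))/((2*s + 9)**2*(2*s + 13)*(2*s + 17))
  Re(s) > -17/2

peel off the shared t-power: t**8 on [0, sqrt(2)/2); t**4*log(t**2) on [sqrt(2)/2, sqrt(2)); 2*t**6 on [sqrt(2), sqrt(3))
invert the power substitution to get t**4 on [0, 1/2); t**2*log(t) on [1/2, 2); 2*t**3 on [2, 3)
invert the shared t-power to get t**2 on [0, 1/2); log(t) on [1/2, 2); 2*t on [2, 3)
slice at sqrt(2)/2, sqrt(2), transform all 3 pieces, and sum them
on [0, sqrt(2)/2): add ∫ t**(17/2)·t^(s-1) dt
piece [sqrt(2)/2, sqrt(2)): integrate t**(9/2)*log(t**2) against the kernel
on [sqrt(2), sqrt(3)): add ∫ 2*t**(13/2)·t^(s-1) dt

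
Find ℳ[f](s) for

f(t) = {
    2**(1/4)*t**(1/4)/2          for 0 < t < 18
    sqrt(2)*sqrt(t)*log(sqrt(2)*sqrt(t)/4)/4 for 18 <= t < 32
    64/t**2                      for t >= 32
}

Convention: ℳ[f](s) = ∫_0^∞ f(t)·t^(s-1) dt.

2**s*(64*2**(4*s)*s*(2*s - 4)*(4*s + 1)*log(2) - 32*2**(4*s)*(2*s - 4)*(4*s + 1) + 32*2**(4*s)*(2*s - 4)*(4*s + 1)*log(2) - 2**(4*s)*(4*s + 1)*(4*s**2 + 4*s + 1) - 48*3**(2*s)*s*(2*s - 4)*(4*s + 1)*log(3) + 48*3**(2*s)*s*(2*s - 4)*(4*s + 1)*log(2) - 24*3**(2*s)*(2*s - 4)*(4*s + 1)*log(3) + 24*3**(2*s)*(2*s - 4)*(4*s + 1)*log(2) + 24*3**(2*s)*(2*s - 4)*(4*s + 1) + 16*3**(2*s)*sqrt(6)*(2*s - 4)*(4*s**2 + 4*s + 1))/(8*(2*s - 4)*(4*s + 1)*(4*s**2 + 4*s + 1))
  -1/4 < Re(s) < 2

peel off the common scale on t: sqrt(2)*t**(1/4)/2 on [0, 9); sqrt(t)*log(sqrt(t)/2)/2 on [9, 16); 16/t**2 on [16, ∞)
invert the power substitution to get sqrt(2)*sqrt(t)/2 on [0, 3); t*log(t/2)/2 on [3, 4); 16/t**4 on [4, ∞)
remove the common scale on t first: sqrt(t) on [0, 3/2); t*log(t) on [3/2, 2); t**(-4) on [2, ∞)
cuts at 18, 32: linearity sums the 3 kernel integrals
piece [0, 18): integrate 2**(1/4)*t**(1/4)/2 against the kernel
on [18, 32): add ∫ sqrt(2)*sqrt(t)*log(sqrt(2)*sqrt(t)/4)/4·t^(s-1) dt
segment [32, ∞) carries 64/t**2; integrate it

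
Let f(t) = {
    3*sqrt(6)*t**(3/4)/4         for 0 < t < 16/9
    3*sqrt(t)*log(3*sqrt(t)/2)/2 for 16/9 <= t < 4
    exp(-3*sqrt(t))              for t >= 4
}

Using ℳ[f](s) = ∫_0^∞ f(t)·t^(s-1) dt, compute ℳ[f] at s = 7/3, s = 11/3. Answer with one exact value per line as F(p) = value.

back out the power substitution: 3*sqrt(6)*t**(3/2)/4 on [0, 4/3); 3*t*log(3*t/2)/2 on [4/3, 2); exp(-3*t) on [2, ∞)
the common scale on t comes off first: t**(3/2) on [0, 2); t*log(t) on [2, 3); exp(-2*t) on [3, ∞)
linearity at 16/9, 4 turns ℳ[f](s) into 3 summed integrals
∫ over [0, 16/9) of 3*sqrt(6)*t**(3/4)/4·t^(s-1) joins the sum
∫ over [16/9, 4) of 3*sqrt(t)*log(3*sqrt(t)/2)/2·t^(s-1) joins the sum
between 4 and ∞ the integrand is exp(-3*sqrt(t))·t^(s-1)

F(7/3) = -864*2**(2/3)/289 - 2048*6**(1/3)*log(2)/1377 + 2*3**(1/3)*uppergamma(14/3, 6)/243 + 2048*6**(1/3)/7803 + 4096*2**(5/6)*3**(1/3)/2997 + 288*2**(2/3)*log(3)/17
F(11/3) = -6912*2**(1/3)/625 - 65536*6**(2/3)*log(2)/54675 + 65536*6**(2/3)/455625 + 2*3**(2/3)*uppergamma(22/3, 6)/6561 + 262144*2**(1/6)*3**(2/3)/115911 + 2304*2**(1/3)*log(3)/25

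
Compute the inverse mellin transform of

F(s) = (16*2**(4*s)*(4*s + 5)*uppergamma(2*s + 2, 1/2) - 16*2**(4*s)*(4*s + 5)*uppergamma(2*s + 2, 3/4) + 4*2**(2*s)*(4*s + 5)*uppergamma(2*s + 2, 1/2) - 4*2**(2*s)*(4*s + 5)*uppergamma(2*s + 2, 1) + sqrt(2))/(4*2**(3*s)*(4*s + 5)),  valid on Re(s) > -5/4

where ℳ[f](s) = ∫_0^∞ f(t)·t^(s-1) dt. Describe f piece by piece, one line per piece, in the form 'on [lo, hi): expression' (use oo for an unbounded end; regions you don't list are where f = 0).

the shared t-power comes off first: 2**(1/4)*t**(1/4) on [0, 1/8); exp(-sqrt(2)*sqrt(t)) on [1/8, 1/2); exp(-sqrt(2)*sqrt(t)/2) on [1/2, 9/8)
back out the common scale on t: t**(1/4) on [0, 1/4); exp(-sqrt(t)) on [1/4, 1); exp(-sqrt(t)/2) on [1, 9/4)
undo the power substitution: sqrt(t) on [0, 1/2); exp(-t) on [1/2, 1); exp(-t/2) on [1, 3/2)
decompose at 1/8, 1/2; ℳ[f](s) sums the 3 pieces' integrals
∫ 2**(1/4)*t**(5/4)·t^(s-1) over [0, 1/8)
segment [1/8, 1/2) carries t*exp(-sqrt(2)*sqrt(t)); integrate it
∫ over [1/2, 9/8) of t*exp(-sqrt(2)*sqrt(t)/2)·t^(s-1) joins the sum

on [0, 1/8): 2**(1/4)*t**(5/4)
on [1/8, 1/2): t*exp(-sqrt(2)*sqrt(t))
on [1/2, 9/8): t*exp(-sqrt(2)*sqrt(t)/2)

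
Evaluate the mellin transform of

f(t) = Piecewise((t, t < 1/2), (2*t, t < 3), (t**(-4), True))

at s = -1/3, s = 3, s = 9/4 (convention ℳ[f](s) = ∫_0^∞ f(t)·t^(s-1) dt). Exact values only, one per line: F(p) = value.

linearity at 1/2, 3 turns ℳ[f](s) into 3 summed integrals
∫ over [0, 1/2) of t·t^(s-1) joins the sum
between 1/2 and 3 the integrand is 2*t·t^(s-1)
segment [3, ∞) carries t**(-4); integrate it

F(-1/3) = 2**(1/3)*(-3159 + 6320*6**(2/3))/4212
F(3) = 7837/192
F(9/4) = 2**(3/4)*(-63 + 27320*6**(1/4))/3276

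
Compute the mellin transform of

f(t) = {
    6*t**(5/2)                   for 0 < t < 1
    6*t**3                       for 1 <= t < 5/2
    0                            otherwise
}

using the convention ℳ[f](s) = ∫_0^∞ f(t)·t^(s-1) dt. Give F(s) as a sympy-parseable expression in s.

slice at 1, transform all 2 pieces, and sum them
the [0, 1) slice contributes ∫ 6*t**(5/2)·t^(s-1) dt
the [1, 5/2) slice contributes ∫ 6*t**3·t^(s-1) dt

6*((5/2)**(s + 3)*(2*s + 5) + 1)/((s + 3)*(2*s + 5))
  Re(s) > -5/2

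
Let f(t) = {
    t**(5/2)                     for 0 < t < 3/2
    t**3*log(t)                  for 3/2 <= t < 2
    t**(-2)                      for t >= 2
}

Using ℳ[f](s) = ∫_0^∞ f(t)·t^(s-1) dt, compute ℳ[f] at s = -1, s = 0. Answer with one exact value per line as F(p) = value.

F(-1) = -9*log(3)/8 - 19/48 + sqrt(6)/2 + 25*log(2)/8
F(0) = -9*log(3)/8 - 7/18 + 9*sqrt(6)/20 + 91*log(2)/24

reversing the shared t-power: sqrt(t) on [0, 3/2); t*log(t) on [3/2, 2); t**(-4) on [2, ∞)
slice at 3/2, 2, transform all 3 pieces, and sum them
on [0, 3/2) integrate f = t**(5/2) against the kernel
over [3/2, 2), the kernel integral of t**3*log(t) enters the sum
∫ t**(-2)·t^(s-1) over [2, ∞)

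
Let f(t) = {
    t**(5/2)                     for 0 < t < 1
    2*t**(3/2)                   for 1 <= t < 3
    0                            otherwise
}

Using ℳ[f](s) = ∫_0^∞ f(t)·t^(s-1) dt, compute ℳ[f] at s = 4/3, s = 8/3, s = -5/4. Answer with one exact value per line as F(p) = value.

remove the shared t-power first: t**(3/2) on [0, 1); 2*sqrt(t) on [1, 3)
linearity at 1 turns ℳ[f](s) into 2 summed integrals
∫ over [0, 1) of t**(5/2)·t^(s-1) joins the sum
segment 1 to 3 holds 2*t**(3/2); add its integral

F(4/3) = -174/391 + 108*3**(5/6)/17
F(8/3) = -222/775 + 972*3**(1/6)/25
F(-5/4) = -36/5 + 8*3**(1/4)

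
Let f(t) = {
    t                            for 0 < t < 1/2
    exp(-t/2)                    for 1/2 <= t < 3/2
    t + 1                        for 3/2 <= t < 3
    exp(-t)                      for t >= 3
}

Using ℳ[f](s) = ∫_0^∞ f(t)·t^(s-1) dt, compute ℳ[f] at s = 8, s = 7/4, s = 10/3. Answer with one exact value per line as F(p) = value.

linearity at 1/2, 3/2, 3 turns ℳ[f](s) into 4 summed integrals
on [0, 1/2): add ∫ t·t^(s-1) dt
piece [1/2, 3/2): integrate exp(-t/2) against the kernel
on [3/2, 3): add ∫ (t + 1)·t^(s-1) dt
the [3, ∞) slice contributes ∫ exp(-t)·t^(s-1) dt

F(8) = -174811815*exp(-3/4)/64 + 55289551/18432 + 100026*exp(-3) + 106028861*exp(-1/4)/64
F(7/4) = 2**(1/4)*(-308*sqrt(2)*uppergamma(7/4, 3/4) - 129*3**(3/4) + 7 + 77*2**(3/4)*uppergamma(7/4, 3) + 308*sqrt(2)*uppergamma(7/4, 1/4) + 384*6**(3/4))/154
F(10/3) = 2**(2/3)*(-8320*2**(2/3)*uppergamma(10/3, 3/4) - 2268*3**(1/3) + 15 + 1040*2**(1/3)*uppergamma(10/3, 3) + 8320*2**(2/3)*uppergamma(10/3, 1/4) + 27864*6**(1/3))/2080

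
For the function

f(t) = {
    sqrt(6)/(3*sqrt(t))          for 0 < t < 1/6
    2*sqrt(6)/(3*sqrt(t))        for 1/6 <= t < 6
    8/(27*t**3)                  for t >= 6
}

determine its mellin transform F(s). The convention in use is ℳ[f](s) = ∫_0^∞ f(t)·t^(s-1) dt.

the common scale on t comes off first: 1/sqrt(t) on [0, 1/4); 2/sqrt(t) on [1/4, 9); t**(-3) on [9, ∞)
strip the shared t-power: sqrt(t) on [0, 1/4); 2*sqrt(t) on [1/4, 9); t**(-2) on [9, ∞)
reversing the power substitution: t on [0, 1/2); 2*t on [1/2, 3); t**(-4) on [3, ∞)
treat the 3 regions marked off by 1/6, 6 separately and sum
segment 0 to 1/6 holds sqrt(6)/(3*sqrt(t)); add its integral
∫ 2*sqrt(6)/(3*sqrt(t))·t^(s-1) over [1/6, 6)
segment [6, ∞) carries 8/(27*t**3); integrate it

(972*36**s*(s - 3) + 6**(2*s)*(1 - 2*s) - 2916*s + 8748)/(729*6**s*(s - 3)*(2*s - 1))
  1/2 < Re(s) < 3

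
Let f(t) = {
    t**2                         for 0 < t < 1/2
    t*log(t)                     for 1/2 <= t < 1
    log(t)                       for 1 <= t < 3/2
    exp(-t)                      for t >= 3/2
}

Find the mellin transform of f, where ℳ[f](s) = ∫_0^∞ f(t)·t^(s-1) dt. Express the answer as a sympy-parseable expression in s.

(4*2**s*s**2*(s + 2)*(s**2 + 2*s + 1)*uppergamma(s, 3/2) - 4*2**s*s**2*(s + 2) + 4*2**s*(s + 2)*(s**2 + 2*s + 1) + 3**s*s*(s + 2)*(-4*log(2) + 4*log(3))*(s**2 + 2*s + 1) - 4*3**s*(s + 2)*(s**2 + 2*s + 1) + s**3*(s + 2)*log(4) + s**2*(s + 2)*log(4) + 2*s**2*(s + 2) + s**2*(s**2 + 2*s + 1))/(4*2**s*s**2*(s + 2)*(s**2 + 2*s + 1))
  Re(s) > -2

split f at 1/2, 1, 3/2: ℳ[f](s) collects 4 kernel integrals
on [0, 1/2) integrate f = t**2 against the kernel
∫ over [1/2, 1) of t*log(t)·t^(s-1) joins the sum
for t in [1, 3/2): the term is ∫ log(t)·t^(s-1)
piece [3/2, ∞): integrate exp(-t) against the kernel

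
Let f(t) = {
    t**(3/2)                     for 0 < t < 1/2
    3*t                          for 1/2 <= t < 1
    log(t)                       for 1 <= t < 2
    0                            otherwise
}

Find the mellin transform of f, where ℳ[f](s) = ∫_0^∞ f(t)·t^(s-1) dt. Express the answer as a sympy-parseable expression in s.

breakpoints 1/2, 1: one integral from each of the 3 segments
for t in [0, 1/2): the term is ∫ t**(3/2)·t^(s-1)
piece [1/2, 1): integrate 3*t against the kernel
on [1, 2) integrate f = log(t) against the kernel

(-2*2**(2*s)*(s + 1)*(2*s + 3) + 6*2**s*s**2*(2*s + 3) + 2*2**s*(s + 1)*(2*s + 3) + 4**s*s*(s + 1)*(2*s + 3)*log(4) + sqrt(2)*s**2*(s + 1) - 3*s**2*(2*s + 3))/(2*2**s*s**2*(s + 1)*(2*s + 3))
  Re(s) > -3/2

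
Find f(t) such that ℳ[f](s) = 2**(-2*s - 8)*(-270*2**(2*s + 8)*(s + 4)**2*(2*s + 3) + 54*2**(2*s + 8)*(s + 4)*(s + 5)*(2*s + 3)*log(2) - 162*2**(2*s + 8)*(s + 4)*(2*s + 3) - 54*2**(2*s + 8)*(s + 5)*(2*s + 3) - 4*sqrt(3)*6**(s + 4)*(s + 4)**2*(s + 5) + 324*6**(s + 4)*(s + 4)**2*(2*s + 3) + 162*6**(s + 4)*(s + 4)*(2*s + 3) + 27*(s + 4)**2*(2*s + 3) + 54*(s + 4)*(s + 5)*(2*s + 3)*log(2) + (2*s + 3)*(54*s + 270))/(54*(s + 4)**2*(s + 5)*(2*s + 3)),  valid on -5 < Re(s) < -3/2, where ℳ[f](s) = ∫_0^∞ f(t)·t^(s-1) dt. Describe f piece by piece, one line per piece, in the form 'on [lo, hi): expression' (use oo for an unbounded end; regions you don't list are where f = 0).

invert the shared t-power to get 2*t**3 on [0, 1/4); t**2*log(2*t) on [1/4, 1); t**2*(2*t + 3) on [1, 3/2); …
the shared t-power comes off first: 2*t on [0, 1/4); log(2*t) on [1/4, 1); 2*t + 3 on [1, 3/2); …
peel off the common scale on t: t on [0, 1/2); log(t) on [1/2, 2); t + 3 on [2, 3); …
split f at 1/4, 1, 3/2: ℳ[f](s) collects 4 kernel integrals
for t in [0, 1/4): the term is ∫ 2*t**5·t^(s-1)
for t in [1/4, 1): the term is ∫ t**4*log(2*t)·t^(s-1)
piece [1, 3/2): integrate t**4*(2*t + 3) against the kernel
∫ over [3/2, ∞) of sqrt(2)*t**(3/2)/8·t^(s-1) joins the sum

on [0, 1/4): 2*t**5
on [1/4, 1): t**4*log(2*t)
on [1, 3/2): t**4*(2*t + 3)
on [3/2, oo): sqrt(2)*t**(3/2)/8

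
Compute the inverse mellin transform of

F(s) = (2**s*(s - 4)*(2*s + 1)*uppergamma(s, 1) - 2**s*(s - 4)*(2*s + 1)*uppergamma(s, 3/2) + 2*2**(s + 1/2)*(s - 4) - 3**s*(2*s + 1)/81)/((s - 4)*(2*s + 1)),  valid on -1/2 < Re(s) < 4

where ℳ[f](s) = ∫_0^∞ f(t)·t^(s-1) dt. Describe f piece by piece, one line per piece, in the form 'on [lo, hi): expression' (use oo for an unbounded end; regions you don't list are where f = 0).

on [0, 2): sqrt(t)
on [2, 3): exp(-t/2)
on [3, oo): t**(-4)

summing 3 kernel integrals split by 2, 3 yields ℳ[f](s)
segment [0, 2) carries sqrt(t); integrate it
on [2, 3) integrate f = exp(-t/2) against the kernel
segment 3 to ∞ holds t**(-4); add its integral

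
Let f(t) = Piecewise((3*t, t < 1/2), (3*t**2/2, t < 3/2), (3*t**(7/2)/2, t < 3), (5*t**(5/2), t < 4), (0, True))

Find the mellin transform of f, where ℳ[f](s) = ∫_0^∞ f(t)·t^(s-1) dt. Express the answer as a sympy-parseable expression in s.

breakpoints 1/2, 3/2, 3: one integral from each of the 4 segments
[0, 1/2) adds the kernel integral of 3*t
∫ over [1/2, 3/2) of 3*t**2/2·t^(s-1) joins the sum
∫ 3*t**(7/2)/2·t^(s-1) over [3/2, 3)
for t in [3, 4): the term is ∫ 5*t**(5/2)·t^(s-1)

(5120*2**(2*s)*(s + 1)*(s + 2)*(2*s + 7) - 81*2**(1/2 - s)*3**(s + 1/2)*(s + 1)*(s + 2)*(2*s + 5) + 1296*3**(s + 1/2)*(s + 1)*(s + 2)*(2*s + 5) - 1440*3**(s + 1/2)*(s + 1)*(s + 2)*(2*s + 7) + 54*3**s*(s + 1)*(2*s + 5)*(2*s + 7)/2**s - 6*(s + 1)*(2*s + 5)*(2*s + 7)/2**s + 24*(s + 2)*(2*s + 5)*(2*s + 7)/2**s)/(16*(s + 1)*(s + 2)*(2*s + 5)*(2*s + 7))
  Re(s) > -1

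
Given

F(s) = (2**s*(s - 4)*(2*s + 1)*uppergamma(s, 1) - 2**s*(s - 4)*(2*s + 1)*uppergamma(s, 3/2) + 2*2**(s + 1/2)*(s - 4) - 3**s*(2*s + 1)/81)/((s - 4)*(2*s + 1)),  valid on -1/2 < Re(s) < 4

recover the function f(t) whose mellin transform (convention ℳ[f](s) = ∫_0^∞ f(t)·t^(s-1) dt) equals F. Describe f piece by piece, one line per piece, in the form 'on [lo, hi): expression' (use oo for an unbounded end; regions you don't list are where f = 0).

on [0, 2): sqrt(t)
on [2, 3): exp(-t/2)
on [3, oo): t**(-4)

along the cuts 2, 3, ℳ[f](s) splits into 3 integrals
on [0, 2): add ∫ sqrt(t)·t^(s-1) dt
between 2 and 3 the integrand is exp(-t/2)·t^(s-1)
over [3, ∞), the kernel integral of t**(-4) enters the sum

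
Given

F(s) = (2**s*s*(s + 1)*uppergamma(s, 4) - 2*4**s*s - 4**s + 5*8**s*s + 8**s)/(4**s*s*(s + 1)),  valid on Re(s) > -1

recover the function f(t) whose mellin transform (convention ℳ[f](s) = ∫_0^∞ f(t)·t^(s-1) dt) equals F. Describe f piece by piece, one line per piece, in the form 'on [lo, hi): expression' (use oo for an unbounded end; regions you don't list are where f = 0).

cuts at 1, 2: linearity sums the 3 kernel integrals
between 0 and 1 the integrand is t·t^(s-1)
over [1, 2), the kernel integral of (2*t + 1) enters the sum
∫ exp(-2*t)·t^(s-1) over [2, ∞)

on [0, 1): t
on [1, 2): 2*t + 1
on [2, oo): exp(-2*t)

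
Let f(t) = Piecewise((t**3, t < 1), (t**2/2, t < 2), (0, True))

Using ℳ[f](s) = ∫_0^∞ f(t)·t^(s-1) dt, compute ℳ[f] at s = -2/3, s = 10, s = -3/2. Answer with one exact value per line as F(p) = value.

F(-2/3) = 3/56 + 3*2**(1/3)/4
F(10) = 17753/104
F(-3/2) = -1/3 + sqrt(2)

undo the shared t-power: t on [0, 1); 1/2 on [1, 2)
breakpoints 1: one integral from each of the 2 segments
segment [0, 1) carries t**3; integrate it
[1, 2) adds the kernel integral of t**2/2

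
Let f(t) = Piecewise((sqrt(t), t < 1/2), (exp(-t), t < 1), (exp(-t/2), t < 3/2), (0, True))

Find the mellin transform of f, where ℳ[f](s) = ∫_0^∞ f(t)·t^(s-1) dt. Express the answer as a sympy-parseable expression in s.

breakpoints 1/2, 1: one integral from each of the 3 segments
segment 0 to 1/2 holds sqrt(t); add its integral
∫ exp(-t)·t^(s-1) over [1/2, 1)
between 1 and 3/2 the integrand is exp(-t/2)·t^(s-1)

(2**s*(2*s + 1)*uppergamma(s, 1/2) - 2**s*(2*s + 1)*uppergamma(s, 1) + 4**s*(2*s + 1)*uppergamma(s, 1/2) - 4**s*(2*s + 1)*uppergamma(s, 3/4) + sqrt(2))/(2**s*(2*s + 1))
  Re(s) > -1/2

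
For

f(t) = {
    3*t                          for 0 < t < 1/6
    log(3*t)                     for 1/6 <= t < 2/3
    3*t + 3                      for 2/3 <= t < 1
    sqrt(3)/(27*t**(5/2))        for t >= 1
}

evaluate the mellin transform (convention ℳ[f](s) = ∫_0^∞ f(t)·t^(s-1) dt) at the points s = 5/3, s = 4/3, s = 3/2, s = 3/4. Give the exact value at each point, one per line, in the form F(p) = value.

back out the common scale on t: t on [0, 1/2); log(t) on [1/2, 2); t + 3 on [2, 3); …
breakpoints 1/6, 2/3, 1: one integral from each of the 4 segments
on [0, 1/6) integrate f = 3*t against the kernel
on [1/6, 2/3) integrate f = log(3*t) against the kernel
on [2/3, 1) integrate f = (3*t + 3) against the kernel
the [1, ∞) slice contributes ∫ sqrt(3)/(27*t**(5/2))·t^(s-1) dt

F(5/3) = -97*12**(1/3)/150 + 6**(1/3)*log(2)/60 + 73*6**(1/3)/4800 + 2*sqrt(3)/45 + 2*12**(1/3)*log(2)/15 + 117/40
F(4/3) = -137*18**(1/3)/168 + 6**(2/3)*log(2)/48 + 2*sqrt(3)/63 + 29*6**(2/3)/1344 + 18**(1/3)*log(2)/6 + 99/28
F(3/2) = sqrt(6)*(-1139 + 30*sqrt(2) + 270*log(2) + 864*sqrt(6))/1620
F(3/4) = 6**(1/4)*(-436*sqrt(2) + 2*2**(3/4)*3**(1/4) + 65 + log(2**(42 + 84*sqrt(2))) + 180*6**(3/4))/189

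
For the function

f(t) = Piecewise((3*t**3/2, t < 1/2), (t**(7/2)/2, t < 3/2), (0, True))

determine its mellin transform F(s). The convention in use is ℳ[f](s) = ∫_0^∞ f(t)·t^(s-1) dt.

(2**(1/2 - s)*3**(s + 7/2)*(s + 3) + 2**(1/2 - s)*(-s - 3) + 3*(2*s + 7)/2**s)/(16*(s + 3)*(2*s + 7))
  Re(s) > -3

cuts at 1/2: linearity sums the 2 kernel integrals
∫ 3*t**3/2·t^(s-1) over [0, 1/2)
[1/2, 3/2) adds the kernel integral of t**(7/2)/2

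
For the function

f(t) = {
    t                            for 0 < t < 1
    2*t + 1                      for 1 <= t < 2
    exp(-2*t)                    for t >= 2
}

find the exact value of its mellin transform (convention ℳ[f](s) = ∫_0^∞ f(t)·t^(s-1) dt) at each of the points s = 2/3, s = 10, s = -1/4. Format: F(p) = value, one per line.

F(2/3) = -21/10 + 2**(1/3)*uppergamma(2/3, 4)/2 + 39*2**(2/3)/10
F(10) = 153527*exp(-4)/8 + 52203/110
F(-1/4) = 2**(1/4)*uppergamma(-1/4, 4) + 2*2**(3/4)/3 + 8/3

along the cuts 1, 2, ℳ[f](s) splits into 3 integrals
the [0, 1) slice contributes ∫ t·t^(s-1) dt
on [1, 2): add ∫ (2*t + 1)·t^(s-1) dt
between 2 and ∞ the integrand is exp(-2*t)·t^(s-1)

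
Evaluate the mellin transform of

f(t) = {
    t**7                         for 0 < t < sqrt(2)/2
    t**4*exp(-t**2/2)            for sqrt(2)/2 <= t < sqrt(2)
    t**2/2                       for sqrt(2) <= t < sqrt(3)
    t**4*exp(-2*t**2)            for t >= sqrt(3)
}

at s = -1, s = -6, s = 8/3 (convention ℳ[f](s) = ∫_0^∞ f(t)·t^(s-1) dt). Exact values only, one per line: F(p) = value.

F(-1) = -sqrt(2)/2 - sqrt(2)*exp(-1) - sqrt(2)*sqrt(pi)*erfc(1)/2 + sqrt(2)*sqrt(pi)*erfc(sqrt(6))/16 + sqrt(3)*exp(-6)/4 + 1/48 + sqrt(2)*exp(-1/4)/2 + sqrt(2)*sqrt(pi)*erfc(1/2)/2 + sqrt(3)/2
F(-6) = -expint(2, 1)/4 + expint(2, 6)/6 + 5/288 + expint(2, 1/4) + sqrt(2)/2
F(8/3) = -4*2**(1/3)*uppergamma(10/3, 1) - 3*2**(1/3)/7 + 3*2**(1/6)/928 + 2**(2/3)*uppergamma(10/3, 6)/32 + 27*3**(1/3)/28 + 4*2**(1/3)*uppergamma(10/3, 1/4)

peel off the power substitution: t**(7/2) on [0, 1/2); t**2*exp(-t/2) on [1/2, 2); t/2 on [2, 3); …
remove the shared t-power first: t**(3/2) on [0, 1/2); exp(-t/2) on [1/2, 2); 1/(2*t) on [2, 3); …
integrate the 4 segments split at sqrt(2)/2, sqrt(2), sqrt(3), then add the results
segment [0, sqrt(2)/2) carries t**7; integrate it
[sqrt(2)/2, sqrt(2)) adds the kernel integral of t**4*exp(-t**2/2)
on [sqrt(2), sqrt(3)) integrate f = t**2/2 against the kernel
the [sqrt(3), ∞) slice contributes ∫ t**4*exp(-2*t**2)·t^(s-1) dt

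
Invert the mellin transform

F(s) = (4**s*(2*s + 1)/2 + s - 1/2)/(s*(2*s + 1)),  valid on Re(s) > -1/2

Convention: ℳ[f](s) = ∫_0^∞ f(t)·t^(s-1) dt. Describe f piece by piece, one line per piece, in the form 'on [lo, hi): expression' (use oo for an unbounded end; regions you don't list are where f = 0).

on [0, 1): sqrt(t)
on [1, 4): 1/2

back out the power substitution: t on [0, 1); 1/2 on [1, 2)
breakpoints 1: one integral from each of the 2 segments
between 0 and 1 the integrand is sqrt(t)·t^(s-1)
segment 1 to 4 holds 1/2; add its integral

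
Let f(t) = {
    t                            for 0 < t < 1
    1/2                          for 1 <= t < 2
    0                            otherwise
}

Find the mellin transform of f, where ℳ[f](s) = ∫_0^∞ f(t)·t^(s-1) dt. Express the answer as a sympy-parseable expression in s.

breakpoints 1: one integral from each of the 2 segments
for t in [0, 1): the term is ∫ t·t^(s-1)
∫ 1/2·t^(s-1) over [1, 2)

(2**s*(s + 1) + s - 1)/(2*s*(s + 1))
  Re(s) > -1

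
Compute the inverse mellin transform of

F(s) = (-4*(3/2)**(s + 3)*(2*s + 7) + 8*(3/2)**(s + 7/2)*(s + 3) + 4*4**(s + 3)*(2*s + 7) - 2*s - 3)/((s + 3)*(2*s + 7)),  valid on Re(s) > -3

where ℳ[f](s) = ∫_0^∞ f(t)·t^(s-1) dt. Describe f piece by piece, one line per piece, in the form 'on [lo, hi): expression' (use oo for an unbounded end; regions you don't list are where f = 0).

on [0, 1): 3*t**3
on [1, 3/2): 4*t**(7/2)
on [3/2, 4): 4*t**3

breakpoints 1, 3/2: one integral from each of the 3 segments
segment [0, 1) carries 3*t**3; integrate it
between 1 and 3/2 the integrand is 4*t**(7/2)·t^(s-1)
for t in [3/2, 4): the term is ∫ 4*t**3·t^(s-1)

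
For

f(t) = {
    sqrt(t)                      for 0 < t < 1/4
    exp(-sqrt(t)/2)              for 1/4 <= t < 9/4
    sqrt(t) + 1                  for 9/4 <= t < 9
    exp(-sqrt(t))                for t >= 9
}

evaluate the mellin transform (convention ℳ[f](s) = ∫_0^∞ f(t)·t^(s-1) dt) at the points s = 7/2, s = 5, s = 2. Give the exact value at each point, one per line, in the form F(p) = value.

F(7/2) = -6243201*exp(-3/4)/16 + 27954*exp(-3) + 1009711/448 + 3786745*exp(-1/4)/16
F(5) = -201383466759*exp(-3/4)/128 + 2477577947/56320 + 14561208*exp(-3) + 122145247909*exp(-1/4)/128
F(2) = -807*exp(-3/4)/2 + 156*exp(-3) + 21143/160 + 493*exp(-1/4)/2

reversing the power substitution: t on [0, 1/2); exp(-t/2) on [1/2, 3/2); t + 1 on [3/2, 3); …
integrate the 4 segments split at 1/4, 9/4, 9, then add the results
segment [0, 1/4) carries sqrt(t); integrate it
segment 1/4 to 9/4 holds exp(-sqrt(t)/2); add its integral
for t in [9/4, 9): the term is ∫ (sqrt(t) + 1)·t^(s-1)
∫ exp(-sqrt(t))·t^(s-1) over [9, ∞)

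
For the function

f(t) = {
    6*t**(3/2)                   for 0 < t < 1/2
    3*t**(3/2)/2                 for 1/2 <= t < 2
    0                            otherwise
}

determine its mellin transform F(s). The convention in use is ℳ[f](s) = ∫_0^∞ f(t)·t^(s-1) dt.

3*(3*2**(-s - 3/2) + 2**(s + 3/2))/(2*s + 3)
  Re(s) > -3/2

f breaks at 1/2 into 2 integrals to sum
the [0, 1/2) slice contributes ∫ 6*t**(3/2)·t^(s-1) dt
∫ 3*t**(3/2)/2·t^(s-1) over [1/2, 2)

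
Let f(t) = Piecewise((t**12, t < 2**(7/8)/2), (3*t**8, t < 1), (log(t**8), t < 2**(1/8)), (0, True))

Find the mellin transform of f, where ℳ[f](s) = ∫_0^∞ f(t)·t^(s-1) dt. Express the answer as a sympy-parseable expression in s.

back out the power substitution: t**6 on [0, 2**(3/4)/2); 3*t**4 on [2**(3/4)/2, 1); log(t**4) on [1, 2**(1/4))
strip the power substitution: t**3 on [0, sqrt(2)/2); 3*t**2 on [sqrt(2)/2, 1); log(t**2) on [1, sqrt(2))
undo the power substitution: t**(3/2) on [0, 1/2); 3*t on [1/2, 1); log(t) on [1, 2)
slice at 2**(7/8)/2, 1, transform all 3 pieces, and sum them
between 0 and 2**(7/8)/2 the integrand is t**12·t^(s-1)
piece [2**(7/8)/2, 1): integrate 3*t**8 against the kernel
piece [1, 2**(1/8)): integrate log(t**8) against the kernel

(2**(7/8)/2)**s*(12*2**(s/8)*s**2*(s + 12) + 32*2**(s/8)*(s + 8)*(s + 12) + 4*2**(s/4)*s*(s + 8)*(s + 12)*log(2) - 32*2**(s/4)*(s + 8)*(s + 12) + sqrt(2)*s**2*(s + 8) - 6*s**2*(s + 12))/(4*s**2*(s + 8)*(s + 12))
  Re(s) > -12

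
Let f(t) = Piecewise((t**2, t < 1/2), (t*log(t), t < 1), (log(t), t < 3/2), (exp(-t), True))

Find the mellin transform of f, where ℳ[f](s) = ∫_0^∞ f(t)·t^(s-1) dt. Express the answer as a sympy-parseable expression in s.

(4*2**s*s**2*(s + 2)*(s**2 + 2*s + 1)*uppergamma(s, 3/2) - 4*2**s*s**2*(s + 2) + 4*2**s*(s + 2)*(s**2 + 2*s + 1) + 3**s*s*(s + 2)*(-4*log(2) + 4*log(3))*(s**2 + 2*s + 1) - 4*3**s*(s + 2)*(s**2 + 2*s + 1) + s**3*(s + 2)*log(4) + s**2*(s + 2)*log(4) + 2*s**2*(s + 2) + s**2*(s**2 + 2*s + 1))/(4*2**s*s**2*(s + 2)*(s**2 + 2*s + 1))
  Re(s) > -2

treat the 4 regions marked off by 1/2, 1, 3/2 separately and sum
segment [0, 1/2) carries t**2; integrate it
on [1/2, 1) integrate f = t*log(t) against the kernel
∫ log(t)·t^(s-1) over [1, 3/2)
between 3/2 and ∞ the integrand is exp(-t)·t^(s-1)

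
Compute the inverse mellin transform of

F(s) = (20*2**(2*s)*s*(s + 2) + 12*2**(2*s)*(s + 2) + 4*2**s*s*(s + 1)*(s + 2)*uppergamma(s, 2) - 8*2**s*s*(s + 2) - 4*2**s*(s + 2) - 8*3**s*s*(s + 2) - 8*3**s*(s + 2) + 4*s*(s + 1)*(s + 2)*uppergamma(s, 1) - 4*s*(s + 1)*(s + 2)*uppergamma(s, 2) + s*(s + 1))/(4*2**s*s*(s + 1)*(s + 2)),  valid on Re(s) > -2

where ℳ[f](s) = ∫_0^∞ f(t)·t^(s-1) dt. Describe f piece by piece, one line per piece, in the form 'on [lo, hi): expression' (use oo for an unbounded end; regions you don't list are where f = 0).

on [0, 1/2): t**2
on [1/2, 1): exp(-2*t)
on [1, 3/2): t + 1
on [3/2, 2): t + 3
on [2, oo): exp(-t)

the 5 pieces separated at 1/2, 1, 3/2, 2 each add one integral
[0, 1/2) adds the kernel integral of t**2
piece [1/2, 1): integrate exp(-2*t) against the kernel
on [1, 3/2) integrate f = (t + 1) against the kernel
segment 3/2 to 2 holds (t + 3); add its integral
the [2, ∞) slice contributes ∫ exp(-t)·t^(s-1) dt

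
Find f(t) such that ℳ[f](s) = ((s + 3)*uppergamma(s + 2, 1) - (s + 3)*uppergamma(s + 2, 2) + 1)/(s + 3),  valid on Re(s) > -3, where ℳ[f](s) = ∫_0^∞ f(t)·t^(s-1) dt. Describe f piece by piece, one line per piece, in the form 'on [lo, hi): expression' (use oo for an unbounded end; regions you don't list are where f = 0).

invert the shared t-power to get t on [0, 1); exp(-t) on [1, 2)
f breaks at 1 into 2 integrals to sum
∫ over [0, 1) of t**3·t^(s-1) joins the sum
∫ t**2*exp(-t)·t^(s-1) over [1, 2)

on [0, 1): t**3
on [1, 2): t**2*exp(-t)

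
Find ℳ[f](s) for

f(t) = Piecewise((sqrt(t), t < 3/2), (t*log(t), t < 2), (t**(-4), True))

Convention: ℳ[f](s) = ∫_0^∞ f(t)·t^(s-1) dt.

f breaks at 3/2, 2 into 3 integrals to sum
over [0, 3/2), the kernel integral of sqrt(t) enters the sum
over [3/2, 2), the kernel integral of t*log(t) enters the sum
piece [2, ∞): integrate t**(-4) against the kernel

(-32*2**(2*s)*(s - 4)*(2*s + 1) + 3**s*s*(s - 4)*(2*s + 1)*(-24*log(3) + 24*log(2)) + 3**s*(s - 4)*(2*s + 1)*(-24*log(3) + 24*log(2)) + 24*3**s*(s - 4)*(2*s + 1) + 16*3**s*sqrt(6)*(s - 4)*(s**2 + 2*s + 1) + 32*4**s*s*(s - 4)*(2*s + 1)*log(2) + 32*4**s*(s - 4)*(2*s + 1)*log(2) - 4**s*(2*s + 1)*(s**2 + 2*s + 1))/(16*2**s*(s - 4)*(2*s + 1)*(s**2 + 2*s + 1))
  -1/2 < Re(s) < 4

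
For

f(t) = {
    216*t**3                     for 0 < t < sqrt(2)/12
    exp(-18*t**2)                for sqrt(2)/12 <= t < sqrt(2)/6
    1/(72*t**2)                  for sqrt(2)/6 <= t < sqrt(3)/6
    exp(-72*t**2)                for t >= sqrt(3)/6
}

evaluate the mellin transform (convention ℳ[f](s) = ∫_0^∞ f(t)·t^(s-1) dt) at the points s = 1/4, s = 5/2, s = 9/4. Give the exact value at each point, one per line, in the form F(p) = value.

F(1/4) = sqrt(2)*3**(5/8)*(-2**(3/8)*3**(1/8)*uppergamma(1/8, 1)/12 - 6**(1/4)/63 + 6**(1/8)*uppergamma(1/8, 6)/12 + 2**(5/8)*3**(1/8)/78 + 2**(3/8)*3**(1/8)/42 + 24**(1/8)*uppergamma(1/8, 1/4)/12)
F(5/2) = 3**(1/4)*(-43*2**(3/4)*3**(1/4) - 44*2**(3/4)*3**(1/4)*uppergamma(5/4, 1) + 11*6**(1/4)*uppergamma(5/4, 6) + 44*24**(1/4)*uppergamma(5/4, 1/4) + 44*sqrt(6))/9504
F(9/4) = sqrt(2)*3**(5/8)*(-2**(3/8)*3**(1/8)/108 - 2**(3/8)*3**(1/8)*uppergamma(9/8, 1)/216 + 6**(1/8)*uppergamma(9/8, 6)/864 + 2**(5/8)*3**(1/8)/9072 + 24**(1/8)*uppergamma(9/8, 1/4)/216 + 6**(1/4)/108)

back out the common scale on t: 8*t**3 on [0, sqrt(2)/4); exp(-2*t**2) on [sqrt(2)/4, sqrt(2)/2); 1/(8*t**2) on [sqrt(2)/2, sqrt(3)/2); …
reversing the common scale on t: t**3 on [0, sqrt(2)/2); exp(-t**2/2) on [sqrt(2)/2, sqrt(2)); 1/(2*t**2) on [sqrt(2), sqrt(3)); …
strip the power substitution: t**(3/2) on [0, 1/2); exp(-t/2) on [1/2, 2); 1/(2*t) on [2, 3); …
the 4 pieces separated at sqrt(2)/12, sqrt(2)/6, sqrt(3)/6 each add one integral
piece [0, sqrt(2)/12): integrate 216*t**3 against the kernel
segment [sqrt(2)/12, sqrt(2)/6) carries exp(-18*t**2); integrate it
piece [sqrt(2)/6, sqrt(3)/6): integrate 1/(72*t**2) against the kernel
on [sqrt(3)/6, ∞): add ∫ exp(-72*t**2)·t^(s-1) dt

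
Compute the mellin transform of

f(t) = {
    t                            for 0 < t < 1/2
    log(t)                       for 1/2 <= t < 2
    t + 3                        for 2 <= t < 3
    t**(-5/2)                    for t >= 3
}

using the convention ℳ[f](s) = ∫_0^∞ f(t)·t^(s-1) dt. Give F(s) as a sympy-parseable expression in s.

(-270*2**(2*s)*s**2*(2*s - 5) + 54*2**(2*s)*s*(s + 1)*(2*s - 5)*log(2) - 162*2**(2*s)*s*(2*s - 5) - 54*2**(2*s)*(s + 1)*(2*s - 5) - 4*sqrt(3)*6**s*s**2*(s + 1) + 324*6**s*s**2*(2*s - 5) + 162*6**s*s*(2*s - 5) + 27*s**2*(2*s - 5) + 54*s*(s + 1)*(2*s - 5)*log(2) + (2*s - 5)*(54*s + 54))/(54*2**s*s**2*(s + 1)*(2*s - 5))
  -1 < Re(s) < 5/2

integrate the 4 segments split at 1/2, 2, 3, then add the results
on [0, 1/2) integrate f = t against the kernel
between 1/2 and 2 the integrand is log(t)·t^(s-1)
segment [2, 3) carries (t + 3); integrate it
on [3, ∞): add ∫ t**(-5/2)·t^(s-1) dt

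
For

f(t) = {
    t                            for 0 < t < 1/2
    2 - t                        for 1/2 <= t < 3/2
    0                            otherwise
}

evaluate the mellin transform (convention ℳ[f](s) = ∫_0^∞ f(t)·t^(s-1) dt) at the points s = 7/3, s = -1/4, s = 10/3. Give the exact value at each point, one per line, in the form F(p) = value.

F(7/3) = 3*2**(2/3)*(-26 + 171*3**(1/3))/1120
F(-1/4) = 2*2**(1/4)*(14 - 5*3**(3/4))/3
F(10/3) = 3*2**(2/3)*(-16 + 297*3**(1/3))/2080

cuts at 1/2: linearity sums the 2 kernel integrals
segment [0, 1/2) carries t; integrate it
on [1/2, 3/2) integrate f = (2 - t) against the kernel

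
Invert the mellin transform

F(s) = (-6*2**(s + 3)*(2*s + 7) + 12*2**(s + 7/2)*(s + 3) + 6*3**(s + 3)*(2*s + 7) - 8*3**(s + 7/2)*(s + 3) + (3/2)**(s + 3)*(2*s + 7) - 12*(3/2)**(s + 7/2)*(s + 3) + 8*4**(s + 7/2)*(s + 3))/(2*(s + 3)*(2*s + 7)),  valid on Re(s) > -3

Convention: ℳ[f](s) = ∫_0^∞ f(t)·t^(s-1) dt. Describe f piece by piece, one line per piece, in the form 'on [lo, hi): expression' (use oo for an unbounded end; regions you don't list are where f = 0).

treat the 4 regions marked off by 3/2, 2, 3 separately and sum
piece [0, 3/2): integrate t**3/2 against the kernel
piece [3/2, 2): integrate 3*t**(7/2) against the kernel
over [2, 3), the kernel integral of 3*t**3 enters the sum
for t in [3, 4): the term is ∫ 2*t**(7/2)·t^(s-1)

on [0, 3/2): t**3/2
on [3/2, 2): 3*t**(7/2)
on [2, 3): 3*t**3
on [3, 4): 2*t**(7/2)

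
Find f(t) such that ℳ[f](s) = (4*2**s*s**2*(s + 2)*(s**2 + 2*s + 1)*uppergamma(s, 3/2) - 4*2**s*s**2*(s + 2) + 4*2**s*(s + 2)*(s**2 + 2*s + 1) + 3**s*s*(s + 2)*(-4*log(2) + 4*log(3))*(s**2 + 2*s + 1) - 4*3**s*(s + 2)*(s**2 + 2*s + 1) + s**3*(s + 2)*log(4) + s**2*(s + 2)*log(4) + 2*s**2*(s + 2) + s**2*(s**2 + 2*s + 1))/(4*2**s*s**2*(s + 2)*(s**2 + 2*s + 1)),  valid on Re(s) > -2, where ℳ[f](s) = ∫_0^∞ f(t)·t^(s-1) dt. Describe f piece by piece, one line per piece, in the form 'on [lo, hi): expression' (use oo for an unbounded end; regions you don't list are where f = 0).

on [0, 1/2): t**2
on [1/2, 1): t*log(t)
on [1, 3/2): log(t)
on [3/2, oo): exp(-t)

split f at 1/2, 1, 3/2: ℳ[f](s) collects 4 kernel integrals
the [0, 1/2) slice contributes ∫ t**2·t^(s-1) dt
on [1/2, 1) integrate f = t*log(t) against the kernel
between 1 and 3/2 the integrand is log(t)·t^(s-1)
on [3/2, ∞): add ∫ exp(-t)·t^(s-1) dt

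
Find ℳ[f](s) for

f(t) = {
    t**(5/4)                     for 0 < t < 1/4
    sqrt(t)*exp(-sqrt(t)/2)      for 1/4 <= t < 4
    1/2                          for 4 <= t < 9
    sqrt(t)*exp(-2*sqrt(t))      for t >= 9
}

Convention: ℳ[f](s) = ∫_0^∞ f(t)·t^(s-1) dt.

(1296**s*(4*s + 5)/2 + 36**s*s*(4*s + 5)*uppergamma(2*s + 1, 6) + sqrt(2)*36**s*s/2 + 4*576**s*s*(4*s + 5)*uppergamma(2*s + 1, 1/4) - 4*576**s*s*(4*s + 5)*uppergamma(2*s + 1, 1) - 576**s*(4*s + 5)/2)/(144**s*s*(4*s + 5))
  Re(s) > -5/4

reversing the shared t-power: t**(3/4) on [0, 1/4); exp(-sqrt(t)/2) on [1/4, 4); 1/(2*sqrt(t)) on [4, 9); …
remove the power substitution first: t**(3/2) on [0, 1/2); exp(-t/2) on [1/2, 2); 1/(2*t) on [2, 3); …
linearity at 1/4, 4, 9 turns ℳ[f](s) into 4 summed integrals
on [0, 1/4) integrate f = t**(5/4) against the kernel
segment 1/4 to 4 holds sqrt(t)*exp(-sqrt(t)/2); add its integral
∫ 1/2·t^(s-1) over [4, 9)
segment 9 to ∞ holds sqrt(t)*exp(-2*sqrt(t)); add its integral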